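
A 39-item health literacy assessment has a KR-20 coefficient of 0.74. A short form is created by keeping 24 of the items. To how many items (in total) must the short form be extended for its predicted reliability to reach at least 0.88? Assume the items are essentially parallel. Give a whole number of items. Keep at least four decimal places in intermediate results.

101

First, r for the 24-item form: n = 24/39 = 0.6154, so r_24 = 0.6154·0.74/(1 + (0.6154 − 1)·0.74) = 0.6366
Length factor from the short form to reach 0.88: n' = 0.88(1 − 0.6366) / [0.6366(1 − 0.88)] ≈ 4.1862
Total items = 4.1862 × 24 = 100.47, rounded up to 101.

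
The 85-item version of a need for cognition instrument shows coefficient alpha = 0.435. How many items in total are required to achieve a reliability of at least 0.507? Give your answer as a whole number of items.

114

Rearranging the Spearman-Brown formula for n,
n = r*(1 − r) / [ r (1 − r*) ]
n = [0.507 × 0.565] / [0.435 × 0.493]
  = 0.286455 / 0.214455 = 1.3357
So the test needs 1.3357 × 85 ≈ 113.53 items; rounding up, 114.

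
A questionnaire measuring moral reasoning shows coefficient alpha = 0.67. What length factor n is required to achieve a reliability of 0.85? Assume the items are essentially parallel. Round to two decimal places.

Rearranging the Spearman-Brown formula for n,
n = r_target (1 − r_old) / [ r_old (1 − r_target) ]
n = 0.85(1 − 0.67) / [0.67(1 − 0.85)]
  = 0.2805 / 0.1005 = 2.7910

2.79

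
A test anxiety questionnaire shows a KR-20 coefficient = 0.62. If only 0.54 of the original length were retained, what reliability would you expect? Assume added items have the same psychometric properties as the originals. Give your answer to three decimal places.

0.468

r_new = 0.54·0.62 / [1 + (0.54 − 1)·0.62]
r_new = 0.3348 / 0.7148 ≈ 0.4684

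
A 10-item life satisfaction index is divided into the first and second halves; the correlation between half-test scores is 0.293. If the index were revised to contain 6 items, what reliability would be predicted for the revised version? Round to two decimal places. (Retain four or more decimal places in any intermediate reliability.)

Full-test reliability from the split-half r: r_full = 2(0.293)/(1 + 0.293) = 0.4532
Length factor from 10 to 6 items: n = 6/10 = 0.6000
r_new = n·r_full / (1 + (n − 1)·r_full) = 0.2719 / 0.8187 ≈ 0.3321

0.33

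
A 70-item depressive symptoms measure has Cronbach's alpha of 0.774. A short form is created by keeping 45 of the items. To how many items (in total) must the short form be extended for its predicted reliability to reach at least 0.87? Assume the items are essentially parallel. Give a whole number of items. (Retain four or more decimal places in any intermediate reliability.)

First, r for the 45-item form: n = 45/70 = 0.6429, so r_45 = 0.6429·0.774/(1 + (0.6429 − 1)·0.774) = 0.6877
Then solve for n' with r_old = 0.6877, r_target = 0.87: n' = 0.87(1 − 0.6877)/[0.6877(1 − 0.87)] = 3.0391
Total items = 3.0391 × 45 = 136.76, rounded up to 137.

137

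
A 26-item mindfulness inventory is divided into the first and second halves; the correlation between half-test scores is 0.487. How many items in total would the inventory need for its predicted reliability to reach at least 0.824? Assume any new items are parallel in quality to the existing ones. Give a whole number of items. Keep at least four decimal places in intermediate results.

65

Corrected full-test reliability: r_full = 2 × 0.487 / (1 + 0.487) ≈ 0.6550
Solve Spearman-Brown for n: n = 0.824(1 − 0.6550) / [0.6550(1 − 0.824)] = 2.4660
Required items = 2.4660 × 26 = 64.12, so 65 items.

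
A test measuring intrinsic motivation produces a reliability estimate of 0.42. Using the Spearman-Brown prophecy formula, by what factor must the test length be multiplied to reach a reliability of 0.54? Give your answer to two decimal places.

1.62

Spearman-Brown solved for the length factor n:
n = r*(1 − r) / [ r (1 − r*) ]
n = 0.54(1 − 0.42) / [0.42(1 − 0.54)]
  = 0.3132 / 0.1932 = 1.6211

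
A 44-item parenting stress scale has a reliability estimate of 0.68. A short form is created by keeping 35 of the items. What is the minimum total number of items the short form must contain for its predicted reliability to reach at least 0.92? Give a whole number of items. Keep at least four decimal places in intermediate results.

First, r for the 35-item form: n = 35/44 = 0.7955, so r_35 = 0.7955·0.68/(1 + (0.7955 − 1)·0.68) = 0.6283
Length factor from the short form to reach 0.92: n' = 0.92(1 − 0.6283) / [0.6283(1 − 0.92)] ≈ 6.8034
Total items = 6.8034 × 35 = 238.12, rounded up to 239.

239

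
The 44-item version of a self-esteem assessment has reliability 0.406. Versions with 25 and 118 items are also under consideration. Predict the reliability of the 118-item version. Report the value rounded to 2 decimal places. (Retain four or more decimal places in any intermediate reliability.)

0.65

The 25-item form is not needed; work directly from the 44-item form with n = 118/44 = 2.6818.
r_{118} = n·r / (1 + (n − 1)·r) = 1.0888 / 1.6828 ≈ 0.6470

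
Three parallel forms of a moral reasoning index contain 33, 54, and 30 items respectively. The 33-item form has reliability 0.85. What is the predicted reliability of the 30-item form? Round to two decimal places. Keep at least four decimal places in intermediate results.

0.84

The 54-item form is not needed; work directly from the 33-item form with n = 30/33 = 0.9091.
r_{30} = n·r / (1 + (n − 1)·r) = 0.7727 / 0.9227 ≈ 0.8374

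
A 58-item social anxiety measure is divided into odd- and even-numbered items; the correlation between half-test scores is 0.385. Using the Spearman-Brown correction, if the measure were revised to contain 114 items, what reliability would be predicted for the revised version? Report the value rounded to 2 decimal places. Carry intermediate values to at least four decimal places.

0.71

Spearman-Brown correction (n = 2): r_full = 2·0.385/(1 + 0.385) = 0.5560
Then adjust to 114 items: n = 114/58 = 1.9655
r_new = n·r_full / (1 + (n − 1)·r_full) = 1.0928 / 1.5368 ≈ 0.7111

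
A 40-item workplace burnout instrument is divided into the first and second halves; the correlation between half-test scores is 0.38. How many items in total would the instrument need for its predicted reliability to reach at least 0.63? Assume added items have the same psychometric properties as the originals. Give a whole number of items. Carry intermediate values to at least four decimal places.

56

Corrected full-test reliability: r_full = 2 × 0.38 / (1 + 0.38) ≈ 0.5507
n = r_tgt(1 − r_full) / [r_full(1 − r_tgt)] = 0.63 × 0.4493 / (0.5507 × 0.37) ≈ 1.3892
Required items = 1.3892 × 40 = 55.57, so 56 items.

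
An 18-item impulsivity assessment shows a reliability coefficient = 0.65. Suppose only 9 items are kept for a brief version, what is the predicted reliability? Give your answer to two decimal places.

n = 9/18 = 0.5
Apply the Spearman-Brown prophecy formula, r' = nr / [1 + (n − 1)r]:
r_new = 0.5·0.65 / [1 + (0.5 − 1)·0.65]
r_new = 0.3250 / 0.6750 ≈ 0.4815

0.48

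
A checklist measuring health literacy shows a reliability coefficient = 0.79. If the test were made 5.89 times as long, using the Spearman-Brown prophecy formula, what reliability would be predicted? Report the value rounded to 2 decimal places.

Spearman-Brown: r_new = n·r / (1 + (n − 1)·r)
r_new = (5.89 × 0.79) / (1 + (5.89 − 1) × 0.79)
r_new = 4.6531 / 4.8631 ≈ 0.9568

0.96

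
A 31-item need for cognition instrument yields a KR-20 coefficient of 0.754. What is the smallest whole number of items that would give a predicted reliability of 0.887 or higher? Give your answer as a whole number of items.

80

Spearman-Brown solved for the length factor n:
n = r_target (1 − r_old) / [ r_old (1 − r_target) ]
n = 0.887 × (1 − 0.754) / [ 0.754 × (1 − 0.887) ]
n = 0.218202 / 0.085202 ≈ 2.5610
Items needed = n × 31 = 2.5610 × 31 ≈ 79.39 → round up to 80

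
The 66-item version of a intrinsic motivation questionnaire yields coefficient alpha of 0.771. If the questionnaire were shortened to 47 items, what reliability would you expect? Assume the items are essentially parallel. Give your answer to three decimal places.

0.706

n = 47/66 = 0.7121
r_new = (0.7121 × 0.771) / (1 + (0.7121 − 1) × 0.771)
     = 0.5490 / 0.7780 = 0.7057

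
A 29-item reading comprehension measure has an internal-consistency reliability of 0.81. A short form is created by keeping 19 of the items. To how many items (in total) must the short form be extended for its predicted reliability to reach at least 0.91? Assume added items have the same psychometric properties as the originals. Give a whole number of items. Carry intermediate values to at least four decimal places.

Short-form reliability: n = 19/29 = 0.6552; r_19 = n·r/(1+(n−1)r) ≈ 0.7364
Then solve for n' with r_old = 0.7364, r_target = 0.91: n' = 0.91(1 − 0.7364)/[0.7364(1 − 0.91)] = 3.6193
Total items = 3.6193 × 19 = 68.77, rounded up to 69.

69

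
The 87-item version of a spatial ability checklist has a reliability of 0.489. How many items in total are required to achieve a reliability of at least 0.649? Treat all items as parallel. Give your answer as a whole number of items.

169

n = 0.649 × (1 − 0.489) / [ 0.489 × (1 − 0.649) ]
n = 0.331639 / 0.171639 ≈ 1.9322
Items needed = n × 87 = 1.9322 × 87 ≈ 168.10 → round up to 169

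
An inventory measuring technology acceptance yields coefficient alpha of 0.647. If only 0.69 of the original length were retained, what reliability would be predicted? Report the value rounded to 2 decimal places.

r_new = 0.69·0.647 / [1 + (0.69 − 1)·0.647]
     = 0.4464 / 0.7994 = 0.5584

0.56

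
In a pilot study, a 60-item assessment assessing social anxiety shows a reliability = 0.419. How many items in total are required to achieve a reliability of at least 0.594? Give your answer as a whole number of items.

122

Invert Spearman-Brown to solve for n:
n = r*(1 − r) / [ r (1 − r*) ]
n = 0.594 × (1 − 0.419) / [ 0.419 × (1 − 0.594) ]
  = 0.345114 / 0.170114 = 2.0287
So the test needs 2.0287 × 60 ≈ 121.72 items; rounding up, 122.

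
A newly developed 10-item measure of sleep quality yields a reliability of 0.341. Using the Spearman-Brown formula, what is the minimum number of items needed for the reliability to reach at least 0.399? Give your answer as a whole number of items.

Rearranging the Spearman-Brown formula for n,
n = r_target (1 − r_old) / [ r_old (1 − r_target) ]
n = [0.399 × 0.659] / [0.341 × 0.601]
  = 0.262941 / 0.204941 = 1.2830
1.2830 × 10 = 12.83 → 13 items

13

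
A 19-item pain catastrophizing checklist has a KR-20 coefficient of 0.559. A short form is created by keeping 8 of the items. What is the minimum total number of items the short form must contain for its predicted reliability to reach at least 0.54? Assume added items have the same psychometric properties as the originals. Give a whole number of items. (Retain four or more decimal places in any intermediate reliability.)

18

Short-form reliability: n = 8/19 = 0.4211; r_8 = n·r/(1+(n−1)r) ≈ 0.3480
Length factor from the short form to reach 0.54: n' = 0.54(1 − 0.3480) / [0.3480(1 − 0.54)] ≈ 2.1994
Total items = 2.1994 × 8 = 17.60, rounded up to 18.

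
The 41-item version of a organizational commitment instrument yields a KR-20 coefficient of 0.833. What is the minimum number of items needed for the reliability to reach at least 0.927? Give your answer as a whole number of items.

105

Invert Spearman-Brown to solve for n:
n = r*(1 − r) / [ r (1 − r*) ]
n = [0.927 × 0.167] / [0.833 × 0.073]
n = 0.154809 / 0.060809 ≈ 2.5458
Items needed = n × 41 = 2.5458 × 41 ≈ 104.38 → round up to 105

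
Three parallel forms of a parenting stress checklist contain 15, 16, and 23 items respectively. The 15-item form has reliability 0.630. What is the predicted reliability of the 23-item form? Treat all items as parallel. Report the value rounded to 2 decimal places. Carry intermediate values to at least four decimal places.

0.72

The 16-item form is not needed; work directly from the 15-item form with n = 23/15 = 1.5333.
r_{23} = n·r / (1 + (n − 1)·r) = 0.9660 / 1.3360 ≈ 0.7231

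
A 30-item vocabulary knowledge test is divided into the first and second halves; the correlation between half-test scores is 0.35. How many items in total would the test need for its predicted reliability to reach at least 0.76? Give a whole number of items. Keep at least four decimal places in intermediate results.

r_full = 2(0.35)/(1 + 0.35) = 0.5185
n = r_tgt(1 − r_full) / [r_full(1 − r_tgt)] = 0.76 × 0.4815 / (0.5185 × 0.24) ≈ 2.9407
Items = 2.9407 × 30 ≈ 88.22 → 89

89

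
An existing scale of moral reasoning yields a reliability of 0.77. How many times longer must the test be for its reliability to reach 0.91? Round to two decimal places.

3.02

Invert Spearman-Brown to solve for n:
n = r*(1 − r) / [ r (1 − r*) ]
n = 0.91(1 − 0.77) / [0.77(1 − 0.91)]
  = 0.2093 / 0.0693 = 3.0202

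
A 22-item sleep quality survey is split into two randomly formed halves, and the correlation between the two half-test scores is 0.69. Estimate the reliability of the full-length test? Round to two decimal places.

0.82

The full test is twice the length of either half (n = 2).
r_full = 2r_hh / (1 + r_hh) = 2 × 0.69 / (1 + 0.69)
       = 1.3800 / 1.6900 = 0.8166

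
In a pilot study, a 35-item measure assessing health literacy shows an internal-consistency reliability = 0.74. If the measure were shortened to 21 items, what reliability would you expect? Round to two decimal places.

0.63

n = 21/35 = 0.6
By Spearman-Brown, r_new = n r / (1 + (n − 1) r).
r_new = 0.6·0.74 / [1 + (0.6 − 1)·0.74]
r_new = 0.4440 / 0.7040 ≈ 0.6307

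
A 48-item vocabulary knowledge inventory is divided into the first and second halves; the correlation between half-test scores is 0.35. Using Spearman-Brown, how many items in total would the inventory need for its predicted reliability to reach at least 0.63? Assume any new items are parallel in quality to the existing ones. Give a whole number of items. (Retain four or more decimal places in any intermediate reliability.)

76

Corrected full-test reliability: r_full = 2 × 0.35 / (1 + 0.35) ≈ 0.5185
n = r_tgt(1 − r_full) / [r_full(1 − r_tgt)] = 0.63 × 0.4815 / (0.5185 × 0.37) ≈ 1.5812
Items = 1.5812 × 48 ≈ 75.90 → 76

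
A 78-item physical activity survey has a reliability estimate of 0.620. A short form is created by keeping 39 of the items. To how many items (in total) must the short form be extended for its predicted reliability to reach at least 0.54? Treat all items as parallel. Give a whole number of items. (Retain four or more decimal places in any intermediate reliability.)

Short-form reliability: n = 39/78 = 0.5000; r_39 = n·r/(1+(n−1)r) ≈ 0.4493
Then solve for n' with r_old = 0.4493, r_target = 0.54: n' = 0.54(1 − 0.4493)/[0.4493(1 − 0.54)] = 1.4388
Items = 1.4388 × 39 ≈ 56.11 → 57

57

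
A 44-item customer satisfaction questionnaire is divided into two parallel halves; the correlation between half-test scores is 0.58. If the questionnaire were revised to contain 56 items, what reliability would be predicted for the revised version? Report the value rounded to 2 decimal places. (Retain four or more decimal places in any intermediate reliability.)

0.78

Spearman-Brown correction (n = 2): r_full = 2·0.58/(1 + 0.58) = 0.7342
Then adjust to 56 items: n = 56/44 = 1.2727
r_new = n·r_full / (1 + (n − 1)·r_full) = 0.9344 / 1.2002 ≈ 0.7785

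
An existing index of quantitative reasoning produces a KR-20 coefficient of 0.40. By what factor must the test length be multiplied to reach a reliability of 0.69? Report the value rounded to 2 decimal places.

3.34

n = [0.69 × 0.60] / [0.40 × 0.31]
n = 0.4140 / 0.1240 ≈ 3.3387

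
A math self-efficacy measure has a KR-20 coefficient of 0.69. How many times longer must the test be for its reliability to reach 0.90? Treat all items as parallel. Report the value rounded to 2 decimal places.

Spearman-Brown solved for the length factor n:
n = r*(1 − r) / [ r (1 − r*) ]
n = 0.90 × (1 − 0.69) / [ 0.69 × (1 − 0.90) ]
  = 0.2790 / 0.0690 = 4.0435

4.04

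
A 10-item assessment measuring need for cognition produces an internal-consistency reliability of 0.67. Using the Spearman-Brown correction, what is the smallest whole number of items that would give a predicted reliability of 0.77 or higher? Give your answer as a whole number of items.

17

Spearman-Brown solved for the length factor n:
n = r_target (1 − r_old) / [ r_old (1 − r_target) ]
n = 0.77 × (1 − 0.67) / [ 0.67 × (1 − 0.77) ]
n = 0.2541 / 0.1541 ≈ 1.6489
1.6489 × 10 = 16.49 → 17 items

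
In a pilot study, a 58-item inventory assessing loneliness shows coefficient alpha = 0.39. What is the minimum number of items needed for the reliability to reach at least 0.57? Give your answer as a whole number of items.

Spearman-Brown solved for the length factor n:
n = r*(1 − r) / [ r (1 − r*) ]
n = 0.57(1 − 0.39) / [0.39(1 − 0.57)]
  = 0.3477 / 0.1677 = 2.0733
2.0733 × 58 = 120.25 → 121 items

121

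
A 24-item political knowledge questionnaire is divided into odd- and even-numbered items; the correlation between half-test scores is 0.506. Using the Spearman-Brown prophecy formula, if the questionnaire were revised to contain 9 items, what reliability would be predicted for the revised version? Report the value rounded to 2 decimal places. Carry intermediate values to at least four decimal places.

0.43

Spearman-Brown correction (n = 2): r_full = 2·0.506/(1 + 0.506) = 0.6720
Then adjust to 9 items: n = 9/24 = 0.3750
r_new = n·r_full / (1 + (n − 1)·r_full) = 0.2520 / 0.5800 ≈ 0.4345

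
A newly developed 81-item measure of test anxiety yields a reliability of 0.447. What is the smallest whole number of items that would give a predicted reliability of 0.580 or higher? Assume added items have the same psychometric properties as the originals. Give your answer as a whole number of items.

n = [0.580 × 0.553] / [0.447 × 0.420]
  = 0.320740 / 0.187740 = 1.7084
So the test needs 1.7084 × 81 ≈ 138.38 items; rounding up, 139.

139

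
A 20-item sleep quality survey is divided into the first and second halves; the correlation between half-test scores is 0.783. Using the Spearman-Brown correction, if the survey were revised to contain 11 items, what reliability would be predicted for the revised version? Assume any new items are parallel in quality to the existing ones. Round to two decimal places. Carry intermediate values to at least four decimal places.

0.80

Spearman-Brown correction (n = 2): r_full = 2·0.783/(1 + 0.783) = 0.8783
Length factor from 20 to 11 items: n = 11/20 = 0.5500
r_new = n·r_full / (1 + (n − 1)·r_full) = 0.4831 / 0.6048 ≈ 0.7988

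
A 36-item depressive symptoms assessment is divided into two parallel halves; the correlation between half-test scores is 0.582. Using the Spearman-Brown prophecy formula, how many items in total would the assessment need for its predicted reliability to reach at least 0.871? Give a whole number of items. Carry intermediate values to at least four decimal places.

88

Corrected full-test reliability: r_full = 2 × 0.582 / (1 + 0.582) ≈ 0.7358
Solve Spearman-Brown for n: n = 0.871(1 − 0.7358) / [0.7358(1 − 0.871)] = 2.4244
Required items = 2.4244 × 36 = 87.28, so 88 items.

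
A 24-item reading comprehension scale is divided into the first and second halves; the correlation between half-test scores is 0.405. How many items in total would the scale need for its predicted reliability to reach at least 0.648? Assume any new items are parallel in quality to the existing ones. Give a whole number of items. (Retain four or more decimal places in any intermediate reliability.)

r_full = 2(0.405)/(1 + 0.405) = 0.5765
n = r_tgt(1 − r_full) / [r_full(1 − r_tgt)] = 0.648 × 0.4235 / (0.5765 × 0.352) ≈ 1.3523
Required items = 1.3523 × 24 = 32.46, so 33 items.

33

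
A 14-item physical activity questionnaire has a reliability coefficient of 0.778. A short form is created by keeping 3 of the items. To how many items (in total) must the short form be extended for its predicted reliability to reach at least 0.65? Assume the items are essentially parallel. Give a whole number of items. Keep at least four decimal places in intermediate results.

8

Short-form reliability: n = 3/14 = 0.2143; r_3 = n·r/(1+(n−1)r) ≈ 0.4289
Length factor from the short form to reach 0.65: n' = 0.65(1 − 0.4289) / [0.4289(1 − 0.65)] ≈ 2.4729
Items = 2.4729 × 3 ≈ 7.42 → 8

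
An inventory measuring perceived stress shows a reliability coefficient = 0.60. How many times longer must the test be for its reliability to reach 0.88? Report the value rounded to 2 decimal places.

Invert Spearman-Brown to solve for n:
n = r_target (1 − r_old) / [ r_old (1 − r_target) ]
n = 0.88(1 − 0.60) / [0.60(1 − 0.88)]
  = 0.3520 / 0.0720 = 4.8889

4.89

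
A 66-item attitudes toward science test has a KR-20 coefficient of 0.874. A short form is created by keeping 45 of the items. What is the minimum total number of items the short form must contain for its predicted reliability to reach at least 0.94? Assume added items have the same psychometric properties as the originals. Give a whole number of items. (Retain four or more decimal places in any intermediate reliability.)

Short-form reliability: n = 45/66 = 0.6818; r_45 = n·r/(1+(n−1)r) ≈ 0.8255
Length factor from the short form to reach 0.94: n' = 0.94(1 − 0.8255) / [0.8255(1 − 0.94)] ≈ 3.3117
Items = 3.3117 × 45 ≈ 149.03 → 150

150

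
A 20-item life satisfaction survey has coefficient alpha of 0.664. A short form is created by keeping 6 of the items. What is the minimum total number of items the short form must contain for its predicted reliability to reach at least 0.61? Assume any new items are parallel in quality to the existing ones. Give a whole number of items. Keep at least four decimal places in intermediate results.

First, r for the 6-item form: n = 6/20 = 0.3000, so r_6 = 0.3000·0.664/(1 + (0.3000 − 1)·0.664) = 0.3722
Length factor from the short form to reach 0.61: n' = 0.61(1 − 0.3722) / [0.3722(1 − 0.61)] ≈ 2.6382
Total items = 2.6382 × 6 = 15.83, rounded up to 16.

16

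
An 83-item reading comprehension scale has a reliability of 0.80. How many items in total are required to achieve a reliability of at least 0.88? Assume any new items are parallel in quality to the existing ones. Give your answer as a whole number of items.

153

Invert Spearman-Brown to solve for n:
n = r_target (1 − r_old) / [ r_old (1 − r_target) ]
n = 0.88(1 − 0.80) / [0.80(1 − 0.88)]
  = 0.1760 / 0.0960 = 1.8333
So the test needs 1.8333 × 83 ≈ 152.16 items; rounding up, 153.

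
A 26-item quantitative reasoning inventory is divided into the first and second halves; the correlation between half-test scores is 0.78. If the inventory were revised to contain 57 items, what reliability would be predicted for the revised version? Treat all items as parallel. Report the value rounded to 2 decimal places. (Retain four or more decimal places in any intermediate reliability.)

First correct the split-half correlation to full-test reliability: r_full = 2 × 0.78 / (1 + 0.78) ≈ 0.8764
Length factor from 26 to 57 items: n = 57/26 = 2.1923
r_new = n·r_full / (1 + (n − 1)·r_full) = 1.9213 / 2.0449 ≈ 0.9396

0.94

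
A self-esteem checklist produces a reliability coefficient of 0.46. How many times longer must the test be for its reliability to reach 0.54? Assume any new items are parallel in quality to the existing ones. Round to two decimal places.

1.38

Rearranging the Spearman-Brown formula for n,
n = r_target (1 − r_old) / [ r_old (1 − r_target) ]
n = [0.54 × 0.54] / [0.46 × 0.46]
  = 0.2916 / 0.2116 = 1.3781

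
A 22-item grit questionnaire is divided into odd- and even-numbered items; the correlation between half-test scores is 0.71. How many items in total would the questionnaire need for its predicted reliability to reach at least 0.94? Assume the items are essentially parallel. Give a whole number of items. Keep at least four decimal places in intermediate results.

71

r_full = 2(0.71)/(1 + 0.71) = 0.8304
Solve Spearman-Brown for n: n = 0.94(1 − 0.8304) / [0.8304(1 − 0.94)] = 3.1997
Items = 3.1997 × 22 ≈ 70.39 → 71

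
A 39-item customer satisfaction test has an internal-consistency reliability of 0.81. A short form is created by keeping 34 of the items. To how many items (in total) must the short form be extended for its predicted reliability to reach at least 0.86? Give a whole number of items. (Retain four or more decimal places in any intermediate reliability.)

57

First, r for the 34-item form: n = 34/39 = 0.8718, so r_34 = 0.8718·0.81/(1 + (0.8718 − 1)·0.81) = 0.7880
Then solve for n' with r_old = 0.7880, r_target = 0.86: n' = 0.86(1 − 0.7880)/[0.7880(1 − 0.86)] = 1.6526
Total items = 1.6526 × 34 = 56.19, rounded up to 57.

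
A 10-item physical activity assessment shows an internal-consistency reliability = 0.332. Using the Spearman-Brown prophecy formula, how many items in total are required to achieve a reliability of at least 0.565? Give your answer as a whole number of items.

n = 0.565(1 − 0.332) / [0.332(1 − 0.565)]
  = 0.377420 / 0.144420 = 2.6133
Items needed = n × 10 = 2.6133 × 10 ≈ 26.13 → round up to 27

27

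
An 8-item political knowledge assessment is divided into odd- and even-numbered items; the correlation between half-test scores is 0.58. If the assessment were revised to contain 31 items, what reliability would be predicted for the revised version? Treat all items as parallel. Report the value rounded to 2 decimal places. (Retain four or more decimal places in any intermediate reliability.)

0.91

Spearman-Brown correction (n = 2): r_full = 2·0.58/(1 + 0.58) = 0.7342
Length factor from 8 to 31 items: n = 31/8 = 3.8750
r_new = n·r_full / (1 + (n − 1)·r_full) = 2.8450 / 3.1108 ≈ 0.9146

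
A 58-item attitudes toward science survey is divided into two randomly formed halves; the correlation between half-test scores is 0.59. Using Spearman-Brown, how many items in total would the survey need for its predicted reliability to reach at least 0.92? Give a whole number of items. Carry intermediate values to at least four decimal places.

232

r_full = 2(0.59)/(1 + 0.59) = 0.7421
n = r_tgt(1 − r_full) / [r_full(1 − r_tgt)] = 0.92 × 0.2579 / (0.7421 × 0.08) ≈ 3.9966
Required items = 3.9966 × 58 = 231.80, so 232 items.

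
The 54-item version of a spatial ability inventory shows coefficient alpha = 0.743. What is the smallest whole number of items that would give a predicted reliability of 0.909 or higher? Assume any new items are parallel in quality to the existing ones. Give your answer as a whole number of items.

187

Spearman-Brown solved for the length factor n:
n = r_target (1 − r_old) / [ r_old (1 − r_target) ]
n = 0.909 × (1 − 0.743) / [ 0.743 × (1 − 0.909) ]
n = 0.233613 / 0.067613 ≈ 3.4551
Items needed = n × 54 = 3.4551 × 54 ≈ 186.58 → round up to 187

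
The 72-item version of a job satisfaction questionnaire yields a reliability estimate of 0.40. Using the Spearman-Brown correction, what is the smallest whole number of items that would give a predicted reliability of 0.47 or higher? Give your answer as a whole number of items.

96

Spearman-Brown solved for the length factor n:
n = r*(1 − r) / [ r (1 − r*) ]
n = [0.47 × 0.60] / [0.40 × 0.53]
  = 0.2820 / 0.2120 = 1.3302
So the test needs 1.3302 × 72 ≈ 95.77 items; rounding up, 96.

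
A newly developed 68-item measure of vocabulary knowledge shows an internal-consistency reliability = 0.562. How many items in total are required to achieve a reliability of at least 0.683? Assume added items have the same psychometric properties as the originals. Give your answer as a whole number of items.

Invert Spearman-Brown to solve for n:
n = r*(1 − r) / [ r (1 − r*) ]
n = [0.683 × 0.438] / [0.562 × 0.317]
  = 0.299154 / 0.178154 = 1.6792
So the test needs 1.6792 × 68 ≈ 114.19 items; rounding up, 115.

115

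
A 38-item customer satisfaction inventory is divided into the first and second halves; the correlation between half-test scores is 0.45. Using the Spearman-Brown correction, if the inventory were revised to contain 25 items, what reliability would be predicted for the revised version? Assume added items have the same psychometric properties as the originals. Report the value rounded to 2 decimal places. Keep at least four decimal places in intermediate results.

0.52

First correct the split-half correlation to full-test reliability: r_full = 2 × 0.45 / (1 + 0.45) ≈ 0.6207
Length factor from 38 to 25 items: n = 25/38 = 0.6579
r_new = n·r_full / (1 + (n − 1)·r_full) = 0.4084 / 0.7877 ≈ 0.5185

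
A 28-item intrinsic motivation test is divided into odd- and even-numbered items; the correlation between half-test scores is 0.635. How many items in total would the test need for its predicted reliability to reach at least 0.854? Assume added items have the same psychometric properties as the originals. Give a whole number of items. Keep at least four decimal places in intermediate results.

Corrected full-test reliability: r_full = 2 × 0.635 / (1 + 0.635) ≈ 0.7768
Solve Spearman-Brown for n: n = 0.854(1 − 0.7768) / [0.7768(1 − 0.854)] = 1.6807
Required items = 1.6807 × 28 = 47.06, so 48 items.

48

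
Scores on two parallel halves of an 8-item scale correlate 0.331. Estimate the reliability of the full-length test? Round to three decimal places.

0.497

r_full = 2r_hh / (1 + r_hh) = 2 × 0.331 / (1 + 0.331)
       = 0.6620 / 1.3310 = 0.4974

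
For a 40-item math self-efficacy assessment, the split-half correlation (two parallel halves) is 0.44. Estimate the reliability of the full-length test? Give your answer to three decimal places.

0.611

Each half is half the length of the full test, so the full test is n = 2 times a half.
r_full = 2(0.44) / (1 + 0.44)
       = 0.8800 / 1.4400 = 0.6111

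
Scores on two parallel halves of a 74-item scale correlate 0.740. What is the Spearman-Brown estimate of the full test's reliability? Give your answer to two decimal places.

0.85

Apply the Spearman-Brown correction with n = 2:
r_full = 2r_hh / (1 + r_hh) = 2 × 0.740 / (1 + 0.740)
       = 1.4800 / 1.7400 = 0.8506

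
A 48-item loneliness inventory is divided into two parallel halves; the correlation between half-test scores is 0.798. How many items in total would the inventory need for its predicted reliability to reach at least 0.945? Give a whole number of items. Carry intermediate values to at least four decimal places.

r_full = 2(0.798)/(1 + 0.798) = 0.8877
Solve Spearman-Brown for n: n = 0.945(1 − 0.8877) / [0.8877(1 − 0.945)] = 2.1736
Required items = 2.1736 × 48 = 104.33, so 105 items.

105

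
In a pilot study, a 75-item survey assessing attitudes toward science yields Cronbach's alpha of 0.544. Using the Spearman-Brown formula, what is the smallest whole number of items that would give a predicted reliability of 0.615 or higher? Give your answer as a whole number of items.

Spearman-Brown solved for the length factor n:
n = r_target (1 − r_old) / [ r_old (1 − r_target) ]
n = 0.615(1 − 0.544) / [0.544(1 − 0.615)]
n = 0.280440 / 0.209440 ≈ 1.3390
1.3390 × 75 = 100.42 → 101 items

101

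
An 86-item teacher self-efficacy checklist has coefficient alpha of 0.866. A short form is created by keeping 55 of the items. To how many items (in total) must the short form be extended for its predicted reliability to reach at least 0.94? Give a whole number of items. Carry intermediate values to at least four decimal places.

First, r for the 55-item form: n = 55/86 = 0.6395, so r_55 = 0.6395·0.866/(1 + (0.6395 − 1)·0.866) = 0.8052
Then solve for n' with r_old = 0.8052, r_target = 0.94: n' = 0.94(1 − 0.8052)/[0.8052(1 − 0.94)] = 3.7902
Total items = 3.7902 × 55 = 208.46, rounded up to 209.

209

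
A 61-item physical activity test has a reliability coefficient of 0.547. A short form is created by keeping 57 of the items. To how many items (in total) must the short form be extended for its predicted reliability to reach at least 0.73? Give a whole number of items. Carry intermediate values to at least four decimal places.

137

First, r for the 57-item form: n = 57/61 = 0.9344, so r_57 = 0.9344·0.547/(1 + (0.9344 − 1)·0.547) = 0.5301
Then solve for n' with r_old = 0.5301, r_target = 0.73: n' = 0.73(1 − 0.5301)/[0.5301(1 − 0.73)] = 2.3967
Items = 2.3967 × 57 ≈ 136.61 → 137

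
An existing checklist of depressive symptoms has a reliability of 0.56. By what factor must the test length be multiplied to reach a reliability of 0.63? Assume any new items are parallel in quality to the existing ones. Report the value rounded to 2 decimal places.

Spearman-Brown solved for the length factor n:
n = r*(1 − r) / [ r (1 − r*) ]
n = 0.63 × (1 − 0.56) / [ 0.56 × (1 − 0.63) ]
n = 0.2772 / 0.2072 ≈ 1.3378

1.34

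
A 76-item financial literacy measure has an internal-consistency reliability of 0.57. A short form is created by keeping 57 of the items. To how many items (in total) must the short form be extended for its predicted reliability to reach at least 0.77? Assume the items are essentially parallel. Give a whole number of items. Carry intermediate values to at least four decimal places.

Short-form reliability: n = 57/76 = 0.7500; r_57 = n·r/(1+(n−1)r) ≈ 0.4985
Then solve for n' with r_old = 0.4985, r_target = 0.77: n' = 0.77(1 − 0.4985)/[0.4985(1 − 0.77)] = 3.3680
Items = 3.3680 × 57 ≈ 191.98 → 192

192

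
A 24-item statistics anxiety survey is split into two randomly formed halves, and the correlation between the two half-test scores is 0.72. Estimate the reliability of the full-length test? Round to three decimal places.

The full test is twice the length of either half (n = 2).
r_full = 2(0.72) / (1 + 0.72)
r_full = 1.4400 / 1.7200 ≈ 0.8372

0.837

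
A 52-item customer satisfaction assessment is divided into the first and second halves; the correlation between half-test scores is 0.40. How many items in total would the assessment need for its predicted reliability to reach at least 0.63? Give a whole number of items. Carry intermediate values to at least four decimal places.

Corrected full-test reliability: r_full = 2 × 0.40 / (1 + 0.40) ≈ 0.5714
n = r_tgt(1 − r_full) / [r_full(1 − r_tgt)] = 0.63 × 0.4286 / (0.5714 × 0.37) ≈ 1.2772
Items = 1.2772 × 52 ≈ 66.41 → 67

67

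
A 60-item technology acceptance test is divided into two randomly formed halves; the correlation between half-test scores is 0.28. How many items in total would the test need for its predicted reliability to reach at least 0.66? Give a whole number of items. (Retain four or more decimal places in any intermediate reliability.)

150

Corrected full-test reliability: r_full = 2 × 0.28 / (1 + 0.28) ≈ 0.4375
n = r_tgt(1 − r_full) / [r_full(1 − r_tgt)] = 0.66 × 0.5625 / (0.4375 × 0.34) ≈ 2.4958
Items = 2.4958 × 60 ≈ 149.75 → 150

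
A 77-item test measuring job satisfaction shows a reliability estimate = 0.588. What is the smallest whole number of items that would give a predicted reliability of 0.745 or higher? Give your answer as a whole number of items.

n = 0.745 × (1 − 0.588) / [ 0.588 × (1 − 0.745) ]
  = 0.306940 / 0.149940 = 2.0471
So the test needs 2.0471 × 77 ≈ 157.63 items; rounding up, 158.

158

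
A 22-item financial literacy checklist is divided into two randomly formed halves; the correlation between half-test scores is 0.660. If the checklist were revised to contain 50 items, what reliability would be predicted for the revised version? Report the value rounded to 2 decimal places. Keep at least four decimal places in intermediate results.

Full-test reliability from the split-half r: r_full = 2(0.660)/(1 + 0.660) = 0.7952
Length factor from 22 to 50 items: n = 50/22 = 2.2727
r_new = n·r_full / (1 + (n − 1)·r_full) = 1.8073 / 2.0121 ≈ 0.8982

0.90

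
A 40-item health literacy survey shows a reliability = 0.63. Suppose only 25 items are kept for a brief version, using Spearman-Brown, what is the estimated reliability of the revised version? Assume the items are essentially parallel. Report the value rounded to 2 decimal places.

n = 25/40 = 0.625
Apply the Spearman-Brown prophecy formula, r' = nr / [1 + (n − 1)r]:
r_new = 0.625·0.63 / [1 + (0.625 − 1)·0.63]
r_new = 0.3937 / 0.7637 ≈ 0.5155

0.52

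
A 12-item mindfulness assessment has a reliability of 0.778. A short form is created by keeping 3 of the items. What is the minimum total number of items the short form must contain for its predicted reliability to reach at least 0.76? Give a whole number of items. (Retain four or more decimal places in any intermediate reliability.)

Short-form reliability: n = 3/12 = 0.2500; r_3 = n·r/(1+(n−1)r) ≈ 0.4670
Then solve for n' with r_old = 0.4670, r_target = 0.76: n' = 0.76(1 − 0.4670)/[0.4670(1 − 0.76)] = 3.6142
Items = 3.6142 × 3 ≈ 10.84 → 11

11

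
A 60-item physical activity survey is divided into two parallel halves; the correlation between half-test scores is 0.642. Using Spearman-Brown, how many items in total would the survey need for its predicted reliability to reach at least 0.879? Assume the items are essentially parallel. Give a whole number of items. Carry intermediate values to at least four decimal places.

122

r_full = 2(0.642)/(1 + 0.642) = 0.7820
n = r_tgt(1 − r_full) / [r_full(1 − r_tgt)] = 0.879 × 0.2180 / (0.7820 × 0.121) ≈ 2.0251
Required items = 2.0251 × 60 = 121.51, so 122 items.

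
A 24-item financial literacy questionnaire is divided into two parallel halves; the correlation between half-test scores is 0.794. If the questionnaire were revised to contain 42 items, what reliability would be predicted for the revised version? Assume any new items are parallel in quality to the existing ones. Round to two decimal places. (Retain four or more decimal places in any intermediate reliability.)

0.93

Spearman-Brown correction (n = 2): r_full = 2·0.794/(1 + 0.794) = 0.8852
Length factor from 24 to 42 items: n = 42/24 = 1.7500
r_new = n·r_full / (1 + (n − 1)·r_full) = 1.5491 / 1.6639 ≈ 0.9310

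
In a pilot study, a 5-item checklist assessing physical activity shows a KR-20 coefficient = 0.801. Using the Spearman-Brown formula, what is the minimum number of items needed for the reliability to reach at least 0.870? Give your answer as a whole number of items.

9

Invert Spearman-Brown to solve for n:
n = r*(1 − r) / [ r (1 − r*) ]
n = [0.870 × 0.199] / [0.801 × 0.130]
  = 0.173130 / 0.104130 = 1.6626
Items needed = n × 5 = 1.6626 × 5 ≈ 8.31 → round up to 9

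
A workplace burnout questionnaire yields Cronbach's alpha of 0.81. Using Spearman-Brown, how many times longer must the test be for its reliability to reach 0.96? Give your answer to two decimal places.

Rearranging the Spearman-Brown formula for n,
n = r_target (1 − r_old) / [ r_old (1 − r_target) ]
n = 0.96(1 − 0.81) / [0.81(1 − 0.96)]
n = 0.1824 / 0.0324 ≈ 5.6296

5.63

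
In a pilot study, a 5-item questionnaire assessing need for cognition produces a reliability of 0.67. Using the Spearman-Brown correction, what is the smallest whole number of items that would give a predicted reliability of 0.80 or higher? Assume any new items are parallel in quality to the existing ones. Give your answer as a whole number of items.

10

n = [0.80 × 0.33] / [0.67 × 0.20]
n = 0.2640 / 0.1340 ≈ 1.9701
So the test needs 1.9701 × 5 ≈ 9.85 items; rounding up, 10.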